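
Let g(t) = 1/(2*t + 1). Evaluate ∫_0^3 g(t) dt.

An antiderivative is F(t) = log(2*t + 1)/2.
Then F(3) - F(0) = (log(7)/2) - (0) = log(7)/2.

log(7)/2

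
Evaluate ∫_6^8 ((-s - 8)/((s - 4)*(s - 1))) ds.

Factor the denominator: s**2 - 5*s + 4 = (s - 1)(s - 4).
Partial fractions: (-s - 8)/((s - 4)*(s - 1)) = 3/(s - 1) - 4/(s - 4).
An antiderivative is F(s) = -4*log(s - 4) + 3*log(s - 1).
Then F(8) - F(6) = (-8*log(2) + 3*log(7)) - (-4*log(2) + 3*log(5)) = -3*log(5) - 4*log(2) + 3*log(7).

-3*log(5) - 4*log(2) + 3*log(7)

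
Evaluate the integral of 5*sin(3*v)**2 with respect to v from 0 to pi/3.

5*pi/6

Use the identity sin^2(3*v) = (1 - cos(6*v))/2.
An antiderivative is F(v) = 5*v/2 - 5*sin(6*v)/12.
Then F(pi/3) - F(0) = (5*pi/6) - (0) = 5*pi/6.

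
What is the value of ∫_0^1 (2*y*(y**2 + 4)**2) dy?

Let u = y**2 + 4, so du = 2*y dy. When y = 0, u = 4; when y = 1, u = 5.
The integral becomes ∫ u**2 du from 4 to 5, with antiderivative u**3/3.
Back in y: F(y) = (y**2 + 4)**3/3.
Then F(1) - F(0) = (125/3) - (64/3) = 61/3.

61/3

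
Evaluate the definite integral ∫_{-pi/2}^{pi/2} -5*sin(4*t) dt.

An antiderivative is F(t) = 5*cos(4*t)/4.
Then F(pi/2) - F(-pi/2) = (5/4) - (5/4) = 0.

0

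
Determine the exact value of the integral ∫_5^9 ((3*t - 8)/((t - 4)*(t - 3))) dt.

Factor the denominator: t**2 - 7*t + 12 = (t - 3)(t - 4).
Partial fractions: (3*t - 8)/((t - 4)*(t - 3)) = -1/(t - 3) + 4/(t - 4).
An antiderivative is F(t) = 4*log(t - 4) - log(t - 3).
Then F(9) - F(5) = (-log(3) - log(2) + 4*log(5)) - (-log(2)) = -log(3) + 4*log(5).

-log(3) + 4*log(5)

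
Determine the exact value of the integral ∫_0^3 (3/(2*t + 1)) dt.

An antiderivative is F(t) = 3*log(2*t + 1)/2.
Then F(3) - F(0) = (3*log(7)/2) - (0) = 3*log(7)/2.

3*log(7)/2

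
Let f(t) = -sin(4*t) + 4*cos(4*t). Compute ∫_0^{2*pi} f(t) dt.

0

An antiderivative is F(t) = sin(4*t) + cos(4*t)/4.
Then F(2*pi) - F(0) = (1/4) - (1/4) = 0.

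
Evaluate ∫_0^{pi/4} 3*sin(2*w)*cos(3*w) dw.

Use the identity sin(2*w)cos(3*w) = [sin(5*w) + sin(-w)]/2.
An antiderivative is F(w) = 3*cos(w)/2 - 3*cos(5*w)/10.
Then F(pi/4) - F(0) = (9*sqrt(2)/10) - (6/5) = -6/5 + 9*sqrt(2)/10.

-6/5 + 9*sqrt(2)/10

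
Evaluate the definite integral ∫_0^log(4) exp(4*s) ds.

Let u = exp(s), so du = exp(s) ds. When s = 0, u = 1; when s = log(4), u = 4.
The integral becomes ∫ u**3 du from 1 to 4, with antiderivative u**4/4.
Back in s: F(s) = exp(4*s)/4.
Then F(log(4)) - F(0) = (64) - (1/4) = 255/4.

255/4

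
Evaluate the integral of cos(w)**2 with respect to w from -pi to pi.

Use the identity cos^2(w) = (1 + cos(2*w))/2.
An antiderivative is F(w) = w/2 + sin(2*w)/4.
Then F(pi) - F(-pi) = (pi/2) - (-pi/2) = pi.

pi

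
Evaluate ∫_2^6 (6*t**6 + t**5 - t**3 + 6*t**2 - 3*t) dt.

By the power rule, an antiderivative is F(t) = 6*t**7/7 + t**6/6 - t**4/4 + 2*t**3 - 3*t**2/2.
Then F(6) - F(2) = (1734426/7) - (2654/21) = 5200624/21.

5200624/21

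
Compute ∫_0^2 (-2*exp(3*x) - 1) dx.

An antiderivative is F(x) = -2*exp(3*x)/3 - x.
Then F(2) - F(0) = (-2*exp(6)/3 - 2) - (-2/3) = -2*exp(6)/3 - 4/3.

-2*exp(6)/3 - 4/3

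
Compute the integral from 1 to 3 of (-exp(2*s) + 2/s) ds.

-exp(6)/2 + log(9) + exp(2)/2

An antiderivative is F(s) = -exp(2*s)/2 + 2*log(s).
Then F(3) - F(1) = (-exp(6)/2 + log(9)) - (-exp(2)/2) = -exp(6)/2 + log(9) + exp(2)/2.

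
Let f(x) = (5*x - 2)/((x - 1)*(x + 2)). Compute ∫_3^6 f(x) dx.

-3*log(5) + 11*log(2)

Factor the denominator: x**2 + x - 2 = (x + 2)(x - 1).
Partial fractions: (5*x - 2)/((x - 1)*(x + 2)) = 4/(x + 2) + 1/(x - 1).
An antiderivative is F(x) = log(x - 1) + 4*log(x + 2).
Then F(6) - F(3) = (log(5) + 12*log(2)) - (log(2) + 4*log(5)) = -3*log(5) + 11*log(2).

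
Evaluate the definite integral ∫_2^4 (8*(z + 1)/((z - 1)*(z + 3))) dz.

Factor the denominator: z**2 + 2*z - 3 = (z + 3)(z - 1).
Partial fractions: 8*(z + 1)/((z - 1)*(z + 3)) = 4/(z + 3) + 4/(z - 1).
An antiderivative is F(z) = 4*log(z - 1) + 4*log(z + 3).
Then F(4) - F(2) = (4*log(3) + 4*log(7)) - (4*log(5)) = -4*log(5) + 4*log(3) + 4*log(7).

-4*log(5) + 4*log(3) + 4*log(7)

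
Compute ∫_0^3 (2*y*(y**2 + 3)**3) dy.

20655/4

Let u = y**2 + 3, so du = 2*y dy. When y = 0, u = 3; when y = 3, u = 12.
The integral becomes ∫ u**3 du from 3 to 12, with antiderivative u**4/4.
Back in y: F(y) = (y**2 + 3)**4/4.
Then F(3) - F(0) = (5184) - (81/4) = 20655/4.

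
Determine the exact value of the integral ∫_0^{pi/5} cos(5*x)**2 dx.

Use the identity cos^2(5*x) = (1 + cos(10*x))/2.
An antiderivative is F(x) = x/2 + sin(10*x)/20.
Then F(pi/5) - F(0) = (pi/10) - (0) = pi/10.

pi/10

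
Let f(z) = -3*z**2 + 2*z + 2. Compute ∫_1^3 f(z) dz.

By the power rule, an antiderivative is F(z) = -z**3 + z**2 + 2*z.
Then F(3) - F(1) = (-12) - (2) = -14.

-14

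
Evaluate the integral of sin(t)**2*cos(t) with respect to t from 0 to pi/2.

Let u = sin(t), so du = cos(t) dt. When t = 0, u = 0; when t = pi/2, u = 1.
The integral becomes ∫ u**2 du from 0 to 1, with antiderivative u**3/3.
Back in t: F(t) = sin(t)**3/3.
Then F(pi/2) - F(0) = (1/3) - (0) = 1/3.

1/3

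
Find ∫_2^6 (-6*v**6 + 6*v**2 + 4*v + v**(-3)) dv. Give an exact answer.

-15079385/63

By the power rule, an antiderivative is F(v) = -6*v**7/7 + 2*v**3 + 2*v**2 - 1/(2*v**2).
Then F(6) - F(2) = (-120678343/504) - (-4807/56) = -15079385/63.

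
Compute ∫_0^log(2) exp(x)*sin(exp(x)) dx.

-cos(2) + cos(1)

Let u = exp(x), so du = exp(x) dx. When x = 0, u = 1; when x = log(2), u = 2.
The integral becomes ∫ sin(u) du from 1 to 2, with antiderivative -cos(u).
Back in x: F(x) = -cos(exp(x)).
Then F(log(2)) - F(0) = (-cos(2)) - (-cos(1)) = -cos(2) + cos(1).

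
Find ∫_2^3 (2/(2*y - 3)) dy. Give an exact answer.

An antiderivative is F(y) = log(2*y - 3).
Then F(3) - F(2) = (log(3)) - (0) = log(3).

log(3)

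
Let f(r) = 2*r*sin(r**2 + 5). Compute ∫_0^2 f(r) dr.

cos(5) - cos(9)

Let u = r**2 + 5, so du = 2*r dr. When r = 0, u = 5; when r = 2, u = 9.
The integral becomes ∫ sin(u) du from 5 to 9, with antiderivative -cos(u).
Back in r: F(r) = -cos(r**2 + 5).
Then F(2) - F(0) = (-cos(9)) - (-cos(5)) = cos(5) - cos(9).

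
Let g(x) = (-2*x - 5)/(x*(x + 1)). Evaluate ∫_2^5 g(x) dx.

-5*log(5) + 8*log(2)

Factor the denominator: x**2 + x = (x + 1)x.
Partial fractions: (-2*x - 5)/(x*(x + 1)) = 3/(x + 1) - 5/x.
An antiderivative is F(x) = -5*log(x) + 3*log(x + 1).
Then F(5) - F(2) = (-5*log(5) + 3*log(2) + 3*log(3)) - (log(27/32)) = -5*log(5) + 8*log(2).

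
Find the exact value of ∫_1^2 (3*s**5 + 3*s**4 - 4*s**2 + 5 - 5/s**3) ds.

5267/120

By the power rule, an antiderivative is F(s) = s**6/2 + 3*s**5/5 - 4*s**3/3 + 5*s + 5/(2*s**2).
Then F(2) - F(1) = (6139/120) - (109/15) = 5267/120.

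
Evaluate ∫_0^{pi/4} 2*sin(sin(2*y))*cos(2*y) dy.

1 - cos(1)

Let u = sin(2*y), so du = 2*cos(2*y) dy. When y = 0, u = 0; when y = pi/4, u = 1.
The integral becomes ∫ sin(u) du from 0 to 1, with antiderivative -cos(u).
Back in y: F(y) = -cos(sin(2*y)).
Then F(pi/4) - F(0) = (-cos(1)) - (-1) = 1 - cos(1).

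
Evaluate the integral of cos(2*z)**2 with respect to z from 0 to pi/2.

Use the identity cos^2(2*z) = (1 + cos(4*z))/2.
An antiderivative is F(z) = z/2 + sin(4*z)/8.
Then F(pi/2) - F(0) = (pi/4) - (0) = pi/4.

pi/4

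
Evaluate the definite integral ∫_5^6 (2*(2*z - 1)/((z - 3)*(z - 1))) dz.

-3*log(2) - log(5) + 5*log(3)

Factor the denominator: z**2 - 4*z + 3 = (z - 1)(z - 3).
Partial fractions: 2*(2*z - 1)/((z - 3)*(z - 1)) = -1/(z - 1) + 5/(z - 3).
An antiderivative is F(z) = 5*log(z - 3) - log(z - 1).
Then F(6) - F(5) = (-log(5) + 5*log(3)) - (log(8)) = -3*log(2) - log(5) + 5*log(3).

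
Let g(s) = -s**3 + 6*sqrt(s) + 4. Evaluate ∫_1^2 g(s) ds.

By the power rule, an antiderivative is F(s) = -s**4/4 + 4*s**(3/2) + 4*s.
Then F(2) - F(1) = (4 + 8*sqrt(2)) - (31/4) = -15/4 + 8*sqrt(2).

-15/4 + 8*sqrt(2)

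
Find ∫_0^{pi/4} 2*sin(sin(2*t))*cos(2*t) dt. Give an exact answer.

Let u = sin(2*t), so du = 2*cos(2*t) dt. When t = 0, u = 0; when t = pi/4, u = 1.
The integral becomes ∫ sin(u) du from 0 to 1, with antiderivative -cos(u).
Back in t: F(t) = -cos(sin(2*t)).
Then F(pi/4) - F(0) = (-cos(1)) - (-1) = 1 - cos(1).

1 - cos(1)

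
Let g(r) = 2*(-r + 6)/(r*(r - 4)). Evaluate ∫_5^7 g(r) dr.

Factor the denominator: r**2 - 4*r = r(r - 4).
Partial fractions: 2*(-r + 6)/(r*(r - 4)) = -3/r + 1/(r - 4).
An antiderivative is F(r) = -3*log(r) + log(r - 4).
Then F(7) - F(5) = (-3*log(7) + log(3)) - (-3*log(5)) = -3*log(7) + log(3) + 3*log(5).

-3*log(7) + log(3) + 3*log(5)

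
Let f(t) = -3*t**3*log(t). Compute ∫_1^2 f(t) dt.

Integrate by parts once (u = ln t, dv = -3*t**3 dt).
An antiderivative is F(t) = -3*t**4*(4*log(t) - 1)/16.
Then F(2) - F(1) = (3 - 12*log(2)) - (3/16) = 45/16 - 12*log(2).

45/16 - 12*log(2)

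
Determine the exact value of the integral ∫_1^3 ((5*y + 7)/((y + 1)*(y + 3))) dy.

log(81/8)

Factor the denominator: y**2 + 4*y + 3 = (y + 3)(y + 1).
Partial fractions: (5*y + 7)/((y + 1)*(y + 3)) = 4/(y + 3) + 1/(y + 1).
An antiderivative is F(y) = log(y + 1) + 4*log(y + 3).
Then F(3) - F(1) = (6*log(2) + 4*log(3)) - (9*log(2)) = log(81/8).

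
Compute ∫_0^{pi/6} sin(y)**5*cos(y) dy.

Let u = sin(y), so du = cos(y) dy. When y = 0, u = 0; when y = pi/6, u = 1/2.
The integral becomes ∫ u**5 du from 0 to 1/2, with antiderivative u**6/6.
Back in y: F(y) = sin(y)**6/6.
Then F(pi/6) - F(0) = (1/384) - (0) = 1/384.

1/384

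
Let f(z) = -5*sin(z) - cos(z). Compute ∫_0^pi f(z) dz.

An antiderivative is F(z) = -sin(z) + 5*cos(z).
Then F(pi) - F(0) = (-5) - (5) = -10.

-10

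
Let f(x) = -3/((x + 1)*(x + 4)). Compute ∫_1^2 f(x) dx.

log(4/5)

Factor the denominator: x**2 + 5*x + 4 = (x + 4)(x + 1).
Partial fractions: -3/((x + 1)*(x + 4)) = 1/(x + 4) - 1/(x + 1).
An antiderivative is F(x) = -log(x + 1) + log(x + 4).
Then F(2) - F(1) = (log(2)) - (log(5/2)) = log(4/5).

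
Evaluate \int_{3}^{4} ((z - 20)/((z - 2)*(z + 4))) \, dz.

Factor the denominator: z**2 + 2*z - 8 = (z + 4)(z - 2).
Partial fractions: (z - 20)/((z - 2)*(z + 4)) = 4/(z + 4) - 3/(z - 2).
An antiderivative is F(z) = -3*log(z - 2) + 4*log(z + 4).
Then F(4) - F(3) = (9*log(2)) - (4*log(7)) = -4*log(7) + 9*log(2).

-4*log(7) + 9*log(2)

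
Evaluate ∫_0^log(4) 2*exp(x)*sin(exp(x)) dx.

2*cos(1) - 2*cos(4)

Let u = exp(x), so du = exp(x) dx. When x = 0, u = 1; when x = log(4), u = 4.
The integral becomes 2·∫ sin(u) du from 1 to 4, with antiderivative -2*cos(u).
Back in x: F(x) = -2*cos(exp(x)).
Then F(log(4)) - F(0) = (-2*cos(4)) - (-2*cos(1)) = 2*cos(1) - 2*cos(4).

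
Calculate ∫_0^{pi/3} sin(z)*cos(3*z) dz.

Use the identity sin(z)cos(3*z) = [sin(4*z) + sin(-2*z)]/2.
An antiderivative is F(z) = cos(2*z)/4 - cos(4*z)/8.
Then F(pi/3) - F(0) = (-1/16) - (1/8) = -3/16.

-3/16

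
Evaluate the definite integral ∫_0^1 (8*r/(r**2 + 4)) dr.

Let u = r**2 + 4, so du = 2*r dr. When r = 0, u = 4; when r = 1, u = 5.
The integral becomes 4·∫ 1/u du from 4 to 5, with antiderivative 4*log(u).
Back in r: F(r) = 4*log(r**2 + 4).
Then F(1) - F(0) = (4*log(5)) - (8*log(2)) = -8*log(2) + 4*log(5).

-8*log(2) + 4*log(5)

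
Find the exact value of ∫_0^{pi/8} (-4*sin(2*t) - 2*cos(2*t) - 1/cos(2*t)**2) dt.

An antiderivative is F(t) = -sin(2*t) + 2*cos(2*t) - tan(2*t)/2.
Then F(pi/8) - F(0) = (-1/2 + sqrt(2)/2) - (2) = -5/2 + sqrt(2)/2.

-5/2 + sqrt(2)/2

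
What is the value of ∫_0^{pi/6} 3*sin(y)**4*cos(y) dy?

3/160

Let u = sin(y), so du = cos(y) dy. When y = 0, u = 0; when y = pi/6, u = 1/2.
The integral becomes 3·∫ u**4 du from 0 to 1/2, with antiderivative 3*u**5/5.
Back in y: F(y) = 3*sin(y)**5/5.
Then F(pi/6) - F(0) = (3/160) - (0) = 3/160.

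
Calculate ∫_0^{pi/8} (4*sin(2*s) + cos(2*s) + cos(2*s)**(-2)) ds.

An antiderivative is F(s) = sin(2*s)/2 - 2*cos(2*s) + tan(2*s)/2.
Then F(pi/8) - F(0) = (1/2 - 3*sqrt(2)/4) - (-2) = 5/2 - 3*sqrt(2)/4.

5/2 - 3*sqrt(2)/4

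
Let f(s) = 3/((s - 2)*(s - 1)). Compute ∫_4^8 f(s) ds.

Factor the denominator: s**2 - 3*s + 2 = (s - 1)(s - 2).
Partial fractions: 3/((s - 2)*(s - 1)) = -3/(s - 1) + 3/(s - 2).
An antiderivative is F(s) = 3*log(s - 2) - 3*log(s - 1).
Then F(8) - F(4) = (-3*log(7) + 3*log(2) + 3*log(3)) - (log(8/27)) = -3*log(7) + 6*log(3).

-3*log(7) + 6*log(3)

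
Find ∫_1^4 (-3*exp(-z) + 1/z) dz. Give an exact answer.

(-3*exp(3) + 3 + log(4**exp(4)))*exp(-4)

An antiderivative is F(z) = log(z) + 3*exp(-z).
Then F(4) - F(1) = ((3 + log(4**exp(4)))*exp(-4)) - (3*exp(-1)) = (-3*exp(3) + 3 + log(4**exp(4)))*exp(-4).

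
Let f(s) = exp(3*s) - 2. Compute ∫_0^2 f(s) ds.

An antiderivative is F(s) = exp(3*s)/3 - 2*s.
Then F(2) - F(0) = (-4 + exp(6)/3) - (1/3) = -13/3 + exp(6)/3.

-13/3 + exp(6)/3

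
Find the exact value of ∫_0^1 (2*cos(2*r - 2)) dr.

Let u = 2*r - 2, so du = 2 dr. When r = 0, u = -2; when r = 1, u = 0.
The integral becomes ∫ cos(u) du from -2 to 0, with antiderivative sin(u).
Back in r: F(r) = sin(2*r - 2).
Then F(1) - F(0) = (0) - (-sin(2)) = sin(2).

sin(2)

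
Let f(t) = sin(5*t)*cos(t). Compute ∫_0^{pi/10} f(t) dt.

Use the identity sin(5*t)cos(t) = [sin(6*t) + sin(4*t)]/2.
An antiderivative is F(t) = -cos(4*t)/8 - cos(6*t)/12.
Then F(pi/10) - F(0) = (1/96 - sqrt(5)/96) - (-5/24) = 7/32 - sqrt(5)/96.

7/32 - sqrt(5)/96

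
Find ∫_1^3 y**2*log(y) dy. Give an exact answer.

Integrate by parts once (u = ln y, dv = y**2 dy).
An antiderivative is F(y) = y**3*(3*log(y) - 1)/9.
Then F(3) - F(1) = (-3 + 9*log(3)) - (-1/9) = -26/9 + 9*log(3).

-26/9 + 9*log(3)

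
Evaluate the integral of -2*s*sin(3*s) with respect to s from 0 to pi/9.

Integrate by parts once (u = s, dv = -2*sin(3*s) ds).
An antiderivative is F(s) = 2*s*cos(3*s)/3 - 2*sin(3*s)/9.
Then F(pi/9) - F(0) = (-sqrt(3)/9 + pi/27) - (0) = -sqrt(3)/9 + pi/27.

-sqrt(3)/9 + pi/27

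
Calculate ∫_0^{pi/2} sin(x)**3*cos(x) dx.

Let u = sin(x), so du = cos(x) dx. When x = 0, u = 0; when x = pi/2, u = 1.
The integral becomes ∫ u**3 du from 0 to 1, with antiderivative u**4/4.
Back in x: F(x) = sin(x)**4/4.
Then F(pi/2) - F(0) = (1/4) - (0) = 1/4.

1/4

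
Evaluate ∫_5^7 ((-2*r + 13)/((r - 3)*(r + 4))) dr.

-3*log(11) + log(2) + 6*log(3)

Factor the denominator: r**2 + r - 12 = (r + 4)(r - 3).
Partial fractions: (-2*r + 13)/((r - 3)*(r + 4)) = -3/(r + 4) + 1/(r - 3).
An antiderivative is F(r) = log(r - 3) - 3*log(r + 4).
Then F(7) - F(5) = (-3*log(11) + 2*log(2)) - (-6*log(3) + log(2)) = -3*log(11) + log(2) + 6*log(3).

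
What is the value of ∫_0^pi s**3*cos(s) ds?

12 - 3*pi**2

Integrate by parts 3 times (u = s^3, dv = cos(s) ds).
An antiderivative is F(s) = s**3*sin(s) + 3*s**2*cos(s) - 6*s*sin(s) - 6*cos(s).
Then F(pi) - F(0) = (6 - 3*pi**2) - (-6) = 12 - 3*pi**2.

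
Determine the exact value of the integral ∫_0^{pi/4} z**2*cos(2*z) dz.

Integrate by parts twice (u = z^2, dv = cos(2*z) dz).
An antiderivative is F(z) = z**2*sin(2*z)/2 + z*cos(2*z)/2 - sin(2*z)/4.
Then F(pi/4) - F(0) = (-1/4 + pi**2/32) - (0) = -1/4 + pi**2/32.

-1/4 + pi**2/32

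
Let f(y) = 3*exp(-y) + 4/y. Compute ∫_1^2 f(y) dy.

An antiderivative is F(y) = 4*log(y) - 3*exp(-y).
Then F(2) - F(1) = (-3*exp(-2) + 4*log(2)) - (-3*exp(-1)) = -3*exp(-2) + 3*exp(-1) + 4*log(2).

-3*exp(-2) + 3*exp(-1) + 4*log(2)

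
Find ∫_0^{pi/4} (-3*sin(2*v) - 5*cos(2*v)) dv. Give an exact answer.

-4

An antiderivative is F(v) = -5*sin(2*v)/2 + 3*cos(2*v)/2.
Then F(pi/4) - F(0) = (-5/2) - (3/2) = -4.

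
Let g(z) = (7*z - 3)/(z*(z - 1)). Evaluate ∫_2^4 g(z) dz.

3*log(2) + 4*log(3)

Factor the denominator: z**2 - z = z(z - 1).
Partial fractions: (7*z - 3)/(z*(z - 1)) = 3/z + 4/(z - 1).
An antiderivative is F(z) = 3*log(z) + 4*log(z - 1).
Then F(4) - F(2) = (6*log(2) + 4*log(3)) - (log(8)) = 3*log(2) + 4*log(3).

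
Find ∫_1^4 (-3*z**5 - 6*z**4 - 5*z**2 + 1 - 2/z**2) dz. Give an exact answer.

By the power rule, an antiderivative is F(z) = -z**6/2 - 6*z**5/5 - 5*z**3/3 + z + 2/z.
Then F(4) - F(1) = (-101369/30) - (-11/30) = -16893/5.

-16893/5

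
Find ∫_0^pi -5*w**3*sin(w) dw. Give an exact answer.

Integrate by parts 3 times (u = w^3, dv = -5*sin(w) dw).
An antiderivative is F(w) = 5*w**3*cos(w) - 15*w**2*sin(w) - 30*w*cos(w) + 30*sin(w).
Then F(pi) - F(0) = (5*pi*(6 - pi**2)) - (0) = 5*pi*(6 - pi**2).

5*pi*(6 - pi**2)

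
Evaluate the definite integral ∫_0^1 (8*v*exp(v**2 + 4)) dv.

-4*(1 - exp(1))*exp(4)

Let u = v**2 + 4, so du = 2*v dv. When v = 0, u = 4; when v = 1, u = 5.
The integral becomes 4·∫ exp(u) du from 4 to 5, with antiderivative 4*exp(u).
Back in v: F(v) = 4*exp(v**2 + 4).
Then F(1) - F(0) = (4*exp(5)) - (4*exp(4)) = -4*(1 - exp(1))*exp(4).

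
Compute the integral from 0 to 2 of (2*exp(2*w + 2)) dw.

-exp(2) + exp(6)

Let u = 2*w + 2, so du = 2 dw. When w = 0, u = 2; when w = 2, u = 6.
The integral becomes ∫ exp(u) du from 2 to 6, with antiderivative exp(u).
Back in w: F(w) = exp(2*w + 2).
Then F(2) - F(0) = (exp(6)) - (exp(2)) = -exp(2) + exp(6).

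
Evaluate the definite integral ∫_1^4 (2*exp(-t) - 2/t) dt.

-4*log(2) - 2*exp(-4) + 2*exp(-1)

An antiderivative is F(t) = -2*log(t) - 2*exp(-t).
Then F(4) - F(1) = (-4*log(2) - 2*exp(-4)) - (-2*exp(-1)) = -4*log(2) - 2*exp(-4) + 2*exp(-1).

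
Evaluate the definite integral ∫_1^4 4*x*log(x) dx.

-15 + 64*log(2)

Integrate by parts once (u = ln x, dv = 4*x dx).
An antiderivative is F(x) = x**2*(2*log(x) - 1).
Then F(4) - F(1) = (-16 + 64*log(2)) - (-1) = -15 + 64*log(2).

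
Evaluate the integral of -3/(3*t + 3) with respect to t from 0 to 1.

An antiderivative is F(t) = -log(3*t + 3).
Then F(1) - F(0) = (-log(6)) - (-log(3)) = -log(2).

-log(2)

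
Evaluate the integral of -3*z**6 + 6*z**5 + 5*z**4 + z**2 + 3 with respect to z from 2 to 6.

-1375508/21

By the power rule, an antiderivative is F(z) = -3*z**7/7 + z**6 + z**5 + z**3/3 + 3*z.
Then F(6) - F(2) = (-458154/7) - (1046/21) = -1375508/21.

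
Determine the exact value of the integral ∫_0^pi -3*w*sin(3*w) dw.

Integrate by parts once (u = w, dv = -3*sin(3*w) dw).
An antiderivative is F(w) = w*cos(3*w) - sin(3*w)/3.
Then F(pi) - F(0) = (-pi) - (0) = -pi.

-pi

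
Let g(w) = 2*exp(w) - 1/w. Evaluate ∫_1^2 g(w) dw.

-2*exp(1) - log(2) + 2*exp(2)

An antiderivative is F(w) = 2*exp(w) - log(w).
Then F(2) - F(1) = (-log(2) + 2*exp(2)) - (2*exp(1)) = -2*exp(1) - log(2) + 2*exp(2).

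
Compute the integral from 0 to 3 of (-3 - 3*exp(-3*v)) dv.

-10 + exp(-9)

An antiderivative is F(v) = -3*v + exp(-3*v).
Then F(3) - F(0) = (-9 + exp(-9)) - (1) = -10 + exp(-9).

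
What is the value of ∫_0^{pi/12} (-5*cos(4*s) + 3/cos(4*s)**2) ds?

sqrt(3)/8

An antiderivative is F(s) = -5*sin(4*s)/4 + 3*tan(4*s)/4.
Then F(pi/12) - F(0) = (sqrt(3)/8) - (0) = sqrt(3)/8.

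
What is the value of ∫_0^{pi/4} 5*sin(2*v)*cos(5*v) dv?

Use the identity sin(2*v)cos(5*v) = [sin(7*v) + sin(-3*v)]/2.
An antiderivative is F(v) = 5*cos(3*v)/6 - 5*cos(7*v)/14.
Then F(pi/4) - F(0) = (-25*sqrt(2)/42) - (10/21) = -25*sqrt(2)/42 - 10/21.

-25*sqrt(2)/42 - 10/21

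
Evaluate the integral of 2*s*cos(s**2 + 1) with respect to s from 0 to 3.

Let u = s**2 + 1, so du = 2*s ds. When s = 0, u = 1; when s = 3, u = 10.
The integral becomes ∫ cos(u) du from 1 to 10, with antiderivative sin(u).
Back in s: F(s) = sin(s**2 + 1).
Then F(3) - F(0) = (sin(10)) - (sin(1)) = -sin(1) + sin(10).

-sin(1) + sin(10)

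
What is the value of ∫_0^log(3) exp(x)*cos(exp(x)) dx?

-sin(1) + sin(3)

Let u = exp(x), so du = exp(x) dx. When x = 0, u = 1; when x = log(3), u = 3.
The integral becomes ∫ cos(u) du from 1 to 3, with antiderivative sin(u).
Back in x: F(x) = sin(exp(x)).
Then F(log(3)) - F(0) = (sin(3)) - (sin(1)) = -sin(1) + sin(3).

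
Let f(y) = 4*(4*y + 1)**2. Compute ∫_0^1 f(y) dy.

124/3

Let u = 4*y + 1, so du = 4 dy. When y = 0, u = 1; when y = 1, u = 5.
The integral becomes ∫ u**2 du from 1 to 5, with antiderivative u**3/3.
Back in y: F(y) = (4*y + 1)**3/3.
Then F(1) - F(0) = (125/3) - (1/3) = 124/3.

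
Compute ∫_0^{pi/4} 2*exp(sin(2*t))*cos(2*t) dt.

Let u = sin(2*t), so du = 2*cos(2*t) dt. When t = 0, u = 0; when t = pi/4, u = 1.
The integral becomes ∫ exp(u) du from 0 to 1, with antiderivative exp(u).
Back in t: F(t) = exp(sin(2*t)).
Then F(pi/4) - F(0) = (E) - (1) = -1 + E.

-1 + E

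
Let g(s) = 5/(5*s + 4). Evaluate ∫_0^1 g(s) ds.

log(9/4)

Let u = 5*s + 4, so du = 5 ds. When s = 0, u = 4; when s = 1, u = 9.
The integral becomes ∫ 1/u du from 4 to 9, with antiderivative log(u).
Back in s: F(s) = log(5*s + 4).
Then F(1) - F(0) = (log(9)) - (log(4)) = log(9/4).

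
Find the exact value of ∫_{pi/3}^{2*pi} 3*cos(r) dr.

An antiderivative is F(r) = 3*sin(r).
Then F(2*pi) - F(pi/3) = (0) - (3*sqrt(3)/2) = -3*sqrt(3)/2.

-3*sqrt(3)/2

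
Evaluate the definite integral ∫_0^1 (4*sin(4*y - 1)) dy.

Let u = 4*y - 1, so du = 4 dy. When y = 0, u = -1; when y = 1, u = 3.
The integral becomes ∫ sin(u) du from -1 to 3, with antiderivative -cos(u).
Back in y: F(y) = -cos(4*y - 1).
Then F(1) - F(0) = (-cos(3)) - (-cos(1)) = cos(1) - cos(3).

cos(1) - cos(3)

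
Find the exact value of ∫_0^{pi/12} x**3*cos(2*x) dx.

-3*sqrt(3)/16 - pi/32 + pi**3/6912 + sqrt(3)*pi**2/384 + 3/8

Integrate by parts 3 times (u = x^3, dv = cos(2*x) dx).
An antiderivative is F(x) = x**3*sin(2*x)/2 + 3*x**2*cos(2*x)/4 - 3*x*sin(2*x)/4 - 3*cos(2*x)/8.
Then F(pi/12) - F(0) = (-3*sqrt(3)/16 - pi/32 + pi**3/6912 + sqrt(3)*pi**2/384) - (-3/8) = -3*sqrt(3)/16 - pi/32 + pi**3/6912 + sqrt(3)*pi**2/384 + 3/8.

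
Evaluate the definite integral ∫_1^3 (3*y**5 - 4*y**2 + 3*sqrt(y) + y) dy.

6*sqrt(3) + 994/3

By the power rule, an antiderivative is F(y) = y**6/2 + 2*y**(3/2) - 4*y**3/3 + y**2/2.
Then F(3) - F(1) = (6*sqrt(3) + 333) - (5/3) = 6*sqrt(3) + 994/3.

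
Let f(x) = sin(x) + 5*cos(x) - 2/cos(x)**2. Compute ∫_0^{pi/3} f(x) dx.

1/2 + sqrt(3)/2

An antiderivative is F(x) = 5*sin(x) - cos(x) - 2*tan(x).
Then F(pi/3) - F(0) = (-1/2 + sqrt(3)/2) - (-1) = 1/2 + sqrt(3)/2.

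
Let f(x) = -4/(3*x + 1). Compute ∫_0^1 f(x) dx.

-8*log(2)/3

An antiderivative is F(x) = -4*log(3*x + 1)/3.
Then F(1) - F(0) = (-8*log(2)/3) - (0) = -8*log(2)/3.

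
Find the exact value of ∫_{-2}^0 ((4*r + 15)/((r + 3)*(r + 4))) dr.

log(54)

Factor the denominator: r**2 + 7*r + 12 = (r + 4)(r + 3).
Partial fractions: (4*r + 15)/((r + 3)*(r + 4)) = 1/(r + 4) + 3/(r + 3).
An antiderivative is F(r) = 3*log(r + 3) + log(r + 4).
Then F(0) - F(-2) = (2*log(2) + 3*log(3)) - (log(2)) = log(54).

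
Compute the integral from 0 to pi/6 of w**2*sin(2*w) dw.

Integrate by parts twice (u = w^2, dv = sin(2*w) dw).
An antiderivative is F(w) = -w**2*cos(2*w)/2 + w*sin(2*w)/2 + cos(2*w)/4.
Then F(pi/6) - F(0) = (-pi**2/144 + 1/8 + sqrt(3)*pi/24) - (1/4) = -1/8 - pi**2/144 + sqrt(3)*pi/24.

-1/8 - pi**2/144 + sqrt(3)*pi/24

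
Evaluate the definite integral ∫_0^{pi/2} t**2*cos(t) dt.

-2 + pi**2/4

Integrate by parts twice (u = t^2, dv = cos(t) dt).
An antiderivative is F(t) = t**2*sin(t) + 2*t*cos(t) - 2*sin(t).
Then F(pi/2) - F(0) = (-2 + pi**2/4) - (0) = -2 + pi**2/4.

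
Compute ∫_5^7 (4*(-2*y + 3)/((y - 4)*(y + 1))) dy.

-8*log(2)

Factor the denominator: y**2 - 3*y - 4 = (y + 1)(y - 4).
Partial fractions: 4*(-2*y + 3)/((y - 4)*(y + 1)) = -4/(y + 1) - 4/(y - 4).
An antiderivative is F(y) = -4*log(y - 4) - 4*log(y + 1).
Then F(7) - F(5) = (-12*log(2) - 4*log(3)) - (-4*log(3) - 4*log(2)) = -8*log(2).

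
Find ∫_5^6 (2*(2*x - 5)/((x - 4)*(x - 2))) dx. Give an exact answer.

Factor the denominator: x**2 - 6*x + 8 = (x - 2)(x - 4).
Partial fractions: 2*(2*x - 5)/((x - 4)*(x - 2)) = 1/(x - 2) + 3/(x - 4).
An antiderivative is F(x) = 3*log(x - 4) + log(x - 2).
Then F(6) - F(5) = (log(32)) - (log(3)) = log(32/3).

log(32/3)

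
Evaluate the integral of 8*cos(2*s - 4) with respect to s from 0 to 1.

Let u = 2*s - 4, so du = 2 ds. When s = 0, u = -4; when s = 1, u = -2.
The integral becomes 4·∫ cos(u) du from -4 to -2, with antiderivative 4*sin(u).
Back in s: F(s) = 4*sin(2*s - 4).
Then F(1) - F(0) = (-4*sin(2)) - (-4*sin(4)) = -4*sin(2) + 4*sin(4).

-4*sin(2) + 4*sin(4)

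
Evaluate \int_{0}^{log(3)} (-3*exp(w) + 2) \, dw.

An antiderivative is F(w) = 2*w - 3*exp(w).
Then F(log(3)) - F(0) = (-9 + log(9)) - (-3) = -6 + 2*log(3).

-6 + 2*log(3)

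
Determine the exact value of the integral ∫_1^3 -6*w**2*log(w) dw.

Integrate by parts once (u = ln w, dv = -6*w**2 dw).
An antiderivative is F(w) = -2*w**3*(3*log(w) - 1)/3.
Then F(3) - F(1) = (18 - 54*log(3)) - (2/3) = 52/3 - 54*log(3).

52/3 - 54*log(3)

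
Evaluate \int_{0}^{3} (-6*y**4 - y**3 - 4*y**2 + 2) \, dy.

-6837/20

By the power rule, an antiderivative is F(y) = -6*y**5/5 - y**4/4 - 4*y**3/3 + 2*y.
Then F(3) - F(0) = (-6837/20) - (0) = -6837/20.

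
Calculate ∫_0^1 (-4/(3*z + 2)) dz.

-4*log(5)/3 + 4*log(2)/3

An antiderivative is F(z) = -4*log(3*z + 2)/3.
Then F(1) - F(0) = (-4*log(5)/3) - (-4*log(2)/3) = -4*log(5)/3 + 4*log(2)/3.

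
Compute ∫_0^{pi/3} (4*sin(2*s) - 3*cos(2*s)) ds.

3 - 3*sqrt(3)/4

An antiderivative is F(s) = -3*sin(2*s)/2 - 2*cos(2*s).
Then F(pi/3) - F(0) = (1 - 3*sqrt(3)/4) - (-2) = 3 - 3*sqrt(3)/4.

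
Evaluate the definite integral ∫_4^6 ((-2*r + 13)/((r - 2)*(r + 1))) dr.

Factor the denominator: r**2 - r - 2 = (r + 1)(r - 2).
Partial fractions: (-2*r + 13)/((r - 2)*(r + 1)) = -5/(r + 1) + 3/(r - 2).
An antiderivative is F(r) = 3*log(r - 2) - 5*log(r + 1).
Then F(6) - F(4) = (-5*log(7) + 6*log(2)) - (-5*log(5) + 3*log(2)) = -5*log(7) + 3*log(2) + 5*log(5).

-5*log(7) + 3*log(2) + 5*log(5)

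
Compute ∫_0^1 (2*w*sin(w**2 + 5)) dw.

-cos(6) + cos(5)

Let u = w**2 + 5, so du = 2*w dw. When w = 0, u = 5; when w = 1, u = 6.
The integral becomes ∫ sin(u) du from 5 to 6, with antiderivative -cos(u).
Back in w: F(w) = -cos(w**2 + 5).
Then F(1) - F(0) = (-cos(6)) - (-cos(5)) = -cos(6) + cos(5).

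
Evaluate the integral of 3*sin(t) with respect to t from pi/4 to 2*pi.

-3 + 3*sqrt(2)/2

An antiderivative is F(t) = -3*cos(t).
Then F(2*pi) - F(pi/4) = (-3) - (-3*sqrt(2)/2) = -3 + 3*sqrt(2)/2.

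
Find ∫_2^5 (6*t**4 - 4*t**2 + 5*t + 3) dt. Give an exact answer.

By the power rule, an antiderivative is F(t) = 6*t**5/5 - 4*t**3/3 + 5*t**2/2 + 3*t.
Then F(5) - F(2) = (21965/6) - (656/15) = 36171/10.

36171/10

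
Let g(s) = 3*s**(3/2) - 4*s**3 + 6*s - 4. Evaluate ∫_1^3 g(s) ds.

-326/5 + 54*sqrt(3)/5

By the power rule, an antiderivative is F(s) = 6*s**(5/2)/5 - s**4 + 3*s**2 - 4*s.
Then F(3) - F(1) = (-66 + 54*sqrt(3)/5) - (-4/5) = -326/5 + 54*sqrt(3)/5.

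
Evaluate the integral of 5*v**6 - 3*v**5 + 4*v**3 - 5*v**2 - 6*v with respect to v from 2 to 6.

By the power rule, an antiderivative is F(v) = 5*v**7/7 - v**6/2 + v**4 - 5*v**3/3 - 3*v**2.
Then F(6) - F(2) = (1242180/7) - (1052/21) = 3725488/21.

3725488/21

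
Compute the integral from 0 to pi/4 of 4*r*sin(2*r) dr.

1

Integrate by parts once (u = r, dv = 4*sin(2*r) dr).
An antiderivative is F(r) = -2*r*cos(2*r) + sin(2*r).
Then F(pi/4) - F(0) = (1) - (0) = 1.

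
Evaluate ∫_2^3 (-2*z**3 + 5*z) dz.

By the power rule, an antiderivative is F(z) = -z**4/2 + 5*z**2/2.
Then F(3) - F(2) = (-18) - (2) = -20.

-20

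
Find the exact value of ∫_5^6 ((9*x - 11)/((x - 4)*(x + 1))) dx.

-4*log(3) + log(2) + 4*log(7)

Factor the denominator: x**2 - 3*x - 4 = (x + 1)(x - 4).
Partial fractions: (9*x - 11)/((x - 4)*(x + 1)) = 4/(x + 1) + 5/(x - 4).
An antiderivative is F(x) = 5*log(x - 4) + 4*log(x + 1).
Then F(6) - F(5) = (5*log(2) + 4*log(7)) - (4*log(2) + 4*log(3)) = -4*log(3) + log(2) + 4*log(7).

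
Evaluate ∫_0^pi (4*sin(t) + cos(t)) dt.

8

An antiderivative is F(t) = sin(t) - 4*cos(t).
Then F(pi) - F(0) = (4) - (-4) = 8.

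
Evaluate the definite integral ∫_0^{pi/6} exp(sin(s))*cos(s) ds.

-1 + exp(1/2)

Let u = sin(s), so du = cos(s) ds. When s = 0, u = 0; when s = pi/6, u = 1/2.
The integral becomes ∫ exp(u) du from 0 to 1/2, with antiderivative exp(u).
Back in s: F(s) = exp(sin(s)).
Then F(pi/6) - F(0) = (exp(1/2)) - (1) = -1 + exp(1/2).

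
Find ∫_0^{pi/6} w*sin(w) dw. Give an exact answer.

-sqrt(3)*pi/12 + 1/2

Integrate by parts once (u = w, dv = sin(w) dw).
An antiderivative is F(w) = -w*cos(w) + sin(w).
Then F(pi/6) - F(0) = (-sqrt(3)*pi/12 + 1/2) - (0) = -sqrt(3)*pi/12 + 1/2.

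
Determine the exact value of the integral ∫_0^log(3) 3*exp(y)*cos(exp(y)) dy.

-3*sin(1) + 3*sin(3)

Let u = exp(y), so du = exp(y) dy. When y = 0, u = 1; when y = log(3), u = 3.
The integral becomes 3·∫ cos(u) du from 1 to 3, with antiderivative 3*sin(u).
Back in y: F(y) = 3*sin(exp(y)).
Then F(log(3)) - F(0) = (3*sin(3)) - (3*sin(1)) = -3*sin(1) + 3*sin(3).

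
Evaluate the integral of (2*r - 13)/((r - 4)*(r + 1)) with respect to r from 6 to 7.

-3*log(7) - log(3) + 10*log(2)

Factor the denominator: r**2 - 3*r - 4 = (r + 1)(r - 4).
Partial fractions: (2*r - 13)/((r - 4)*(r + 1)) = 3/(r + 1) - 1/(r - 4).
An antiderivative is F(r) = -log(r - 4) + 3*log(r + 1).
Then F(7) - F(6) = (-log(3) + 9*log(2)) - (-log(2) + 3*log(7)) = -3*log(7) - log(3) + 10*log(2).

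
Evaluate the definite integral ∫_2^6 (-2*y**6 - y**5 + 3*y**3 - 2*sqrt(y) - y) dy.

-1822096/21 - 8*sqrt(6) + 8*sqrt(2)/3

By the power rule, an antiderivative is F(y) = -2*y**7/7 - y**6/6 + 3*y**4/4 - 4*y**(3/2)/3 - y**2/2.
Then F(6) - F(2) = (-607626/7 - 8*sqrt(6)) - (-782/21 - 8*sqrt(2)/3) = -1822096/21 - 8*sqrt(6) + 8*sqrt(2)/3.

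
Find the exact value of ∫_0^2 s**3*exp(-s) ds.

Integrate by parts 3 times (u = s^3, dv = exp(-s) ds).
An antiderivative is F(s) = (-s**3 - 3*s**2 - 6*s - 6)*exp(-s).
Then F(2) - F(0) = (-38*exp(-2)) - (-6) = 6 - 38*exp(-2).

6 - 38*exp(-2)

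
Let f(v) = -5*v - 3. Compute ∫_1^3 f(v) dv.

-26

By the power rule, an antiderivative is F(v) = -5*v**2/2 - 3*v.
Then F(3) - F(1) = (-63/2) - (-11/2) = -26.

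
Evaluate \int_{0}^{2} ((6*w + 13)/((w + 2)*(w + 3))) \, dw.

-5*log(3) + log(2) + 5*log(5)

Factor the denominator: w**2 + 5*w + 6 = (w + 3)(w + 2).
Partial fractions: (6*w + 13)/((w + 2)*(w + 3)) = 5/(w + 3) + 1/(w + 2).
An antiderivative is F(w) = log(w + 2) + 5*log(w + 3).
Then F(2) - F(0) = (2*log(2) + 5*log(5)) - (log(2) + 5*log(3)) = -5*log(3) + log(2) + 5*log(5).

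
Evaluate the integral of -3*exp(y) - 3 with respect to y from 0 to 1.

An antiderivative is F(y) = -3*y - 3*exp(y).
Then F(1) - F(0) = (-3*E - 3) - (-3) = -3*E.

-3*E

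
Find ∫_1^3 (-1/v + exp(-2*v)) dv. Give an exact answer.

An antiderivative is F(v) = -log(v) - exp(-2*v)/2.
Then F(3) - F(1) = (-log(3) - exp(-6)/2) - (-exp(-2)/2) = -log(3) - exp(-6)/2 + exp(-2)/2.

-log(3) - exp(-6)/2 + exp(-2)/2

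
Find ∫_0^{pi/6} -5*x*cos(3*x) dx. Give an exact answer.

Integrate by parts once (u = x, dv = -5*cos(3*x) dx).
An antiderivative is F(x) = -5*x*sin(3*x)/3 - 5*cos(3*x)/9.
Then F(pi/6) - F(0) = (-5*pi/18) - (-5/9) = 5/9 - 5*pi/18.

5/9 - 5*pi/18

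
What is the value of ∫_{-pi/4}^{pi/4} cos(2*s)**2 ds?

pi/4

Use the identity cos^2(2*s) = (1 + cos(4*s))/2.
An antiderivative is F(s) = s/2 + sin(4*s)/8.
Then F(pi/4) - F(-pi/4) = (pi/8) - (-pi/8) = pi/4.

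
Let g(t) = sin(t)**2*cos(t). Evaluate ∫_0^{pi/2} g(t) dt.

1/3

Let u = sin(t), so du = cos(t) dt. When t = 0, u = 0; when t = pi/2, u = 1.
The integral becomes ∫ u**2 du from 0 to 1, with antiderivative u**3/3.
Back in t: F(t) = sin(t)**3/3.
Then F(pi/2) - F(0) = (1/3) - (0) = 1/3.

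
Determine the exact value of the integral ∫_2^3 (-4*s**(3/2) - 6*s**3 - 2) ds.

By the power rule, an antiderivative is F(s) = -8*s**(5/2)/5 - 3*s**4/2 - 2*s.
Then F(3) - F(2) = (-255/2 - 72*sqrt(3)/5) - (-28 - 32*sqrt(2)/5) = -199/2 - 72*sqrt(3)/5 + 32*sqrt(2)/5.

-199/2 - 72*sqrt(3)/5 + 32*sqrt(2)/5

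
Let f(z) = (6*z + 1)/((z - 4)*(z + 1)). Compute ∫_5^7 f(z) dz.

2*log(2) + 4*log(3)

Factor the denominator: z**2 - 3*z - 4 = (z + 1)(z - 4).
Partial fractions: (6*z + 1)/((z - 4)*(z + 1)) = 1/(z + 1) + 5/(z - 4).
An antiderivative is F(z) = 5*log(z - 4) + log(z + 1).
Then F(7) - F(5) = (3*log(2) + 5*log(3)) - (log(6)) = 2*log(2) + 4*log(3).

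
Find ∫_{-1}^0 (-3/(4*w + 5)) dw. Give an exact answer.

An antiderivative is F(w) = -3*log(4*w + 5)/4.
Then F(0) - F(-1) = (-3*log(5)/4) - (0) = -3*log(5)/4.

-3*log(5)/4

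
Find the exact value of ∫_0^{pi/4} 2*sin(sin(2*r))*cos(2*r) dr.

Let u = sin(2*r), so du = 2*cos(2*r) dr. When r = 0, u = 0; when r = pi/4, u = 1.
The integral becomes ∫ sin(u) du from 0 to 1, with antiderivative -cos(u).
Back in r: F(r) = -cos(sin(2*r)).
Then F(pi/4) - F(0) = (-cos(1)) - (-1) = 1 - cos(1).

1 - cos(1)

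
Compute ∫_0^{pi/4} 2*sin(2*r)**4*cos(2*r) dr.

1/5

Let u = sin(2*r), so du = 2*cos(2*r) dr. When r = 0, u = 0; when r = pi/4, u = 1.
The integral becomes ∫ u**4 du from 0 to 1, with antiderivative u**5/5.
Back in r: F(r) = sin(2*r)**5/5.
Then F(pi/4) - F(0) = (1/5) - (0) = 1/5.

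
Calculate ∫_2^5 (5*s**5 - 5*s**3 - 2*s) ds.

48741/4

By the power rule, an antiderivative is F(s) = 5*s**6/6 - 5*s**4/4 - s**2.
Then F(5) - F(2) = (146575/12) - (88/3) = 48741/4.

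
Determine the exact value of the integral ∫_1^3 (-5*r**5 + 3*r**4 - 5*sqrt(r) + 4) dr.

By the power rule, an antiderivative is F(r) = -5*r**6/6 + 3*r**5/5 - 10*r**(3/2)/3 + 4*r.
Then F(3) - F(1) = (-4497/10 - 10*sqrt(3)) - (13/30) = -6752/15 - 10*sqrt(3).

-6752/15 - 10*sqrt(3)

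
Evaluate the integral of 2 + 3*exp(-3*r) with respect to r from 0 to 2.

5 - exp(-6)

An antiderivative is F(r) = 2*r - exp(-3*r).
Then F(2) - F(0) = (4 - exp(-6)) - (-1) = 5 - exp(-6).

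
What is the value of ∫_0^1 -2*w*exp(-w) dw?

Integrate by parts once (u = w, dv = -2*exp(-w) dw).
An antiderivative is F(w) = (2*w + 2)*exp(-w).
Then F(1) - F(0) = (4*exp(-1)) - (2) = -2 + 4*exp(-1).

-2 + 4*exp(-1)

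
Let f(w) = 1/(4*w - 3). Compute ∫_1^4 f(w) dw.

An antiderivative is F(w) = log(4*w - 3)/4.
Then F(4) - F(1) = (log(13)/4) - (0) = log(13)/4.

log(13)/4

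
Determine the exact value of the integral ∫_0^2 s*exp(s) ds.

1 + exp(2)

Integrate by parts once (u = s, dv = exp(s) ds).
An antiderivative is F(s) = (s - 1)*exp(s).
Then F(2) - F(0) = (exp(2)) - (-1) = 1 + exp(2).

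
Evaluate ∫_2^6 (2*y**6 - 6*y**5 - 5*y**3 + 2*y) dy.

222496/7

By the power rule, an antiderivative is F(y) = 2*y**7/7 - y**6 - 5*y**4/4 + y**2.
Then F(6) - F(2) = (222192/7) - (-304/7) = 222496/7.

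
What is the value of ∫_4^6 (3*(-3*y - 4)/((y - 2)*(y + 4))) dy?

Factor the denominator: y**2 + 2*y - 8 = (y + 4)(y - 2).
Partial fractions: 3*(-3*y - 4)/((y - 2)*(y + 4)) = -4/(y + 4) - 5/(y - 2).
An antiderivative is F(y) = -5*log(y - 2) - 4*log(y + 4).
Then F(6) - F(4) = (-14*log(2) - 4*log(5)) - (-17*log(2)) = -4*log(5) + 3*log(2).

-4*log(5) + 3*log(2)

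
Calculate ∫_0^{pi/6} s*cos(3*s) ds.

-1/9 + pi/18

Integrate by parts once (u = s, dv = cos(3*s) ds).
An antiderivative is F(s) = s*sin(3*s)/3 + cos(3*s)/9.
Then F(pi/6) - F(0) = (pi/18) - (1/9) = -1/9 + pi/18.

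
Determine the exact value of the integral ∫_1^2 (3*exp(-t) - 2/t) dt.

-2*log(2) - 3*exp(-2) + 3*exp(-1)

An antiderivative is F(t) = -2*log(t) - 3*exp(-t).
Then F(2) - F(1) = (-2*log(2) - 3*exp(-2)) - (-3*exp(-1)) = -2*log(2) - 3*exp(-2) + 3*exp(-1).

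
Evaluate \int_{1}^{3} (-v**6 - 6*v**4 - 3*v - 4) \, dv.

-21794/35

By the power rule, an antiderivative is F(v) = -v**7/7 - 6*v**5/5 - 3*v**2/2 - 4*v.
Then F(3) - F(1) = (-44067/70) - (-479/70) = -21794/35.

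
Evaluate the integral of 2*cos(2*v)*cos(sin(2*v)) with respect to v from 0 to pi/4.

Let u = sin(2*v), so du = 2*cos(2*v) dv. When v = 0, u = 0; when v = pi/4, u = 1.
The integral becomes ∫ cos(u) du from 0 to 1, with antiderivative sin(u).
Back in v: F(v) = sin(sin(2*v)).
Then F(pi/4) - F(0) = (sin(1)) - (0) = sin(1).

sin(1)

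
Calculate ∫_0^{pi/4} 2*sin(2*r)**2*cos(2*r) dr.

Let u = sin(2*r), so du = 2*cos(2*r) dr. When r = 0, u = 0; when r = pi/4, u = 1.
The integral becomes ∫ u**2 du from 0 to 1, with antiderivative u**3/3.
Back in r: F(r) = sin(2*r)**3/3.
Then F(pi/4) - F(0) = (1/3) - (0) = 1/3.

1/3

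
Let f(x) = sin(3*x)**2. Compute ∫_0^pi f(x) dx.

Use the identity sin^2(3*x) = (1 - cos(6*x))/2.
An antiderivative is F(x) = x/2 - sin(6*x)/12.
Then F(pi) - F(0) = (pi/2) - (0) = pi/2.

pi/2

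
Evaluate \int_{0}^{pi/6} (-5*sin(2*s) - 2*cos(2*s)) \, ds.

An antiderivative is F(s) = -sin(2*s) + 5*cos(2*s)/2.
Then F(pi/6) - F(0) = (5/4 - sqrt(3)/2) - (5/2) = -5/4 - sqrt(3)/2.

-5/4 - sqrt(3)/2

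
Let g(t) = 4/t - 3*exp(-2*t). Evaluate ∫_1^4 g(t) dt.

-3*exp(-2)/2 + 3*exp(-8)/2 + 8*log(2)

An antiderivative is F(t) = 4*log(t) + 3*exp(-2*t)/2.
Then F(4) - F(1) = (3*exp(-8)/2 + 8*log(2)) - (3*exp(-2)/2) = -3*exp(-2)/2 + 3*exp(-8)/2 + 8*log(2).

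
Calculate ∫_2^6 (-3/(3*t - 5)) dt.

An antiderivative is F(t) = -log(3*t - 5).
Then F(6) - F(2) = (-log(13)) - (0) = -log(13).

-log(13)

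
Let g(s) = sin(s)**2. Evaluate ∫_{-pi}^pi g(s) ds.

pi

Use the identity sin^2(s) = (1 - cos(2*s))/2.
An antiderivative is F(s) = s/2 - sin(2*s)/4.
Then F(pi) - F(-pi) = (pi/2) - (-pi/2) = pi.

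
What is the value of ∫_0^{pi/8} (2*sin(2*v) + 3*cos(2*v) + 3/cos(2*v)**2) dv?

An antiderivative is F(v) = 3*sin(2*v)/2 - cos(2*v) + 3*tan(2*v)/2.
Then F(pi/8) - F(0) = (sqrt(2)/4 + 3/2) - (-1) = sqrt(2)/4 + 5/2.

sqrt(2)/4 + 5/2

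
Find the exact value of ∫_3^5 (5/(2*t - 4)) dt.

5*log(3)/2

An antiderivative is F(t) = 5*log(2*t - 4)/2.
Then F(5) - F(3) = (5*log(6)/2) - (5*log(2)/2) = 5*log(3)/2.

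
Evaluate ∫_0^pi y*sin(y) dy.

pi

Integrate by parts once (u = y, dv = sin(y) dy).
An antiderivative is F(y) = -y*cos(y) + sin(y).
Then F(pi) - F(0) = (pi) - (0) = pi.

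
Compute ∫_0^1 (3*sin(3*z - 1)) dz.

Let u = 3*z - 1, so du = 3 dz. When z = 0, u = -1; when z = 1, u = 2.
The integral becomes ∫ sin(u) du from -1 to 2, with antiderivative -cos(u).
Back in z: F(z) = -cos(3*z - 1).
Then F(1) - F(0) = (-cos(2)) - (-cos(1)) = -cos(2) + cos(1).

-cos(2) + cos(1)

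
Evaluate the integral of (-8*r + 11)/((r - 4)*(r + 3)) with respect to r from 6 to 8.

-5*log(11) - 3*log(2) + 10*log(3)

Factor the denominator: r**2 - r - 12 = (r + 3)(r - 4).
Partial fractions: (-8*r + 11)/((r - 4)*(r + 3)) = -5/(r + 3) - 3/(r - 4).
An antiderivative is F(r) = -3*log(r - 4) - 5*log(r + 3).
Then F(8) - F(6) = (-5*log(11) - 6*log(2)) - (-10*log(3) - 3*log(2)) = -5*log(11) - 3*log(2) + 10*log(3).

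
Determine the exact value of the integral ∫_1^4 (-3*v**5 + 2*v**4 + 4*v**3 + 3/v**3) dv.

By the power rule, an antiderivative is F(v) = -v**6/2 + 2*v**5/5 + v**4 - 3/(2*v**2).
Then F(4) - F(1) = (-221199/160) - (-3/5) = -221103/160.

-221103/160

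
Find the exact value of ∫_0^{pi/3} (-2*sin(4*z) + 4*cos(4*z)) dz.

-sqrt(3)/2 - 3/4

An antiderivative is F(z) = sin(4*z) + cos(4*z)/2.
Then F(pi/3) - F(0) = (-sqrt(3)/2 - 1/4) - (1/2) = -sqrt(3)/2 - 3/4.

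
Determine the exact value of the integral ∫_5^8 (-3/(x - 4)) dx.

-log(64)

An antiderivative is F(x) = -3*log(x - 4).
Then F(8) - F(5) = (-log(64)) - (0) = -log(64).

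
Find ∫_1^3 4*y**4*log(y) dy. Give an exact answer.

-968/25 + 972*log(3)/5

Integrate by parts once (u = ln y, dv = 4*y**4 dy).
An antiderivative is F(y) = 4*y**5*(5*log(y) - 1)/25.
Then F(3) - F(1) = (-972/25 + 972*log(3)/5) - (-4/25) = -968/25 + 972*log(3)/5.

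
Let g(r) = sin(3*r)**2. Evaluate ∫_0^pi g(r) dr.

pi/2

Use the identity sin^2(3*r) = (1 - cos(6*r))/2.
An antiderivative is F(r) = r/2 - sin(6*r)/12.
Then F(pi) - F(0) = (pi/2) - (0) = pi/2.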